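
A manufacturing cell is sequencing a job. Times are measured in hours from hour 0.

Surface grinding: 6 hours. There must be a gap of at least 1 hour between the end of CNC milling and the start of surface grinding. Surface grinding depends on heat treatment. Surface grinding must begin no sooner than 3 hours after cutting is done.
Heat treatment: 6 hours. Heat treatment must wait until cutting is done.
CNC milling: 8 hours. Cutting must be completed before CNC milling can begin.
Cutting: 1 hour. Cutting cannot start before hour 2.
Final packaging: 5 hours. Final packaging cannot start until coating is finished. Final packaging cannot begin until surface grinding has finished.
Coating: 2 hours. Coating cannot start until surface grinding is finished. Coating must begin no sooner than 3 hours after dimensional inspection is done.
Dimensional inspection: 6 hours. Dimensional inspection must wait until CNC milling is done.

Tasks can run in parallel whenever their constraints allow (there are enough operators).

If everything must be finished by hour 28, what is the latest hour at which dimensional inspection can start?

To finish by hour 28, final packaging (duration 5) must start no later than hour 23.
Coating has to be done before final packaging (must start by hour 23). That means finishing by hour 23, i.e. starting by 23 − 2 = hour 21.
Since coating (must start by hour 21, minus 3-hour gap → hour 18) depends on it, dimensional inspection must finish by hour 18. Backing off its 6-hour duration gives a latest start of hour 12.

12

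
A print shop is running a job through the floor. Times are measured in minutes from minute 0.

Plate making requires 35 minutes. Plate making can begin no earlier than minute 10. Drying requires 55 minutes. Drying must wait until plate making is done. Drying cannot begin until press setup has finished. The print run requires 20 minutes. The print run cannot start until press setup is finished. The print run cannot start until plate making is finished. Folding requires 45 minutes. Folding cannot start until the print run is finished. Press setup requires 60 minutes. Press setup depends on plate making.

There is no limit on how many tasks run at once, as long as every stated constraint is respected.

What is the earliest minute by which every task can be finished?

After its own release at minute 10, plate making can start at minute 10 and finishes at minute 45.
After plate making (finishes minute 45), press setup can start at minute 45 and finishes at minute 105.
Drying needs all of plate making (finishes minute 45); press setup (finishes minute 105). That puts its earliest start at minute 105; it finishes at 105 + 55 = minute 160.
For the print run: press setup (finishes minute 105); plate making (finishes minute 45). Taking the maximum gives a start of minute 105, and it finishes at 105 + 20 = minute 125.
Folding waits on the print run (finishes minute 125), so it starts at minute 125 and finishes at 125 + 45 = minute 170.
All tasks are finished once the last one completes. Finish times: Plate making at 45, Press setup at 105, The print run at 125, Drying at 160, Folding at 170. The latest is minute 170.

170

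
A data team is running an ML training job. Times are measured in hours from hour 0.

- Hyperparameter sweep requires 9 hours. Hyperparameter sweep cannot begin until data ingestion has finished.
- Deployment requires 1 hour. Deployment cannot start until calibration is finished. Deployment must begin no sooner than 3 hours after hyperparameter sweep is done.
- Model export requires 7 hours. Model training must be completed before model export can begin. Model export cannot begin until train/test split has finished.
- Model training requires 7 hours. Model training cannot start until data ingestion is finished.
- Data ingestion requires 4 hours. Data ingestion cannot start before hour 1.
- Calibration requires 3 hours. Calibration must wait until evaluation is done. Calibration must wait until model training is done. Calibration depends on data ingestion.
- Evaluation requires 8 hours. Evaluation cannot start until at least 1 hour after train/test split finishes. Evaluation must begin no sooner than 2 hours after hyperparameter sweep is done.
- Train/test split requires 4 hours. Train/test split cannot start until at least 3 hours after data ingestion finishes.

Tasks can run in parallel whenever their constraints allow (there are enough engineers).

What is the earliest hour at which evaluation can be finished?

24

Data ingestion cannot begin until its own release at hour 1. It runs from hour 1 to 1 + 4 = hour 5.
Hyperparameter sweep waits on data ingestion (finishes hour 5), so it starts at hour 5 and finishes at 5 + 9 = hour 14.
Train/test split waits on data ingestion (finishes hour 5, plus 3-hour gap → hour 8), so it starts at hour 8 and finishes at 8 + 4 = hour 12.
Evaluation needs all of train/test split (finishes hour 12, plus 1-hour gap → hour 13); hyperparameter sweep (finishes hour 14, plus 2-hour gap → hour 16). That puts its earliest start at hour 16; it finishes at 16 + 8 = hour 24.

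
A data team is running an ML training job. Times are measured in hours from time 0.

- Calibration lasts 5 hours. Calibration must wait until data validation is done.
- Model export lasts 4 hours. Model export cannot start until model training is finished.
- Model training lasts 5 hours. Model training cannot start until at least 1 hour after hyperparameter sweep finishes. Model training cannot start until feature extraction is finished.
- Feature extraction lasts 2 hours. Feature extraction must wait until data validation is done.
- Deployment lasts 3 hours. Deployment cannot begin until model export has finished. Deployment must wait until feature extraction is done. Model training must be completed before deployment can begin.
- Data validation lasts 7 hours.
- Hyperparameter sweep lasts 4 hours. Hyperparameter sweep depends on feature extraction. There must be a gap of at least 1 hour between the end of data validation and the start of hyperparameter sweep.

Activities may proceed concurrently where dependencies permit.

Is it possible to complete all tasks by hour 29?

Yes

Data validation can start immediately at hour 0; it finishes at hour 7.
Calibration waits on data validation (finishes hour 7), so it starts at hour 7 and finishes at 7 + 5 = hour 12.
Feature extraction waits on data validation (finishes hour 7), so it starts at hour 7 and finishes at 7 + 2 = hour 9.
Hyperparameter sweep needs all of feature extraction (finishes hour 9); data validation (finishes hour 7, plus 1-hour gap → hour 8). That puts its earliest start at hour 9; it finishes at 9 + 4 = hour 13.
For model training: hyperparameter sweep (finishes hour 13, plus 1-hour gap → hour 14); feature extraction (finishes hour 9). Taking the maximum gives a start of hour 14, and it finishes at 14 + 5 = hour 19.
Model export cannot begin until model training (finishes hour 19). It runs from hour 19 to 19 + 4 = hour 23.
Deployment needs all of model export (finishes hour 23); feature extraction (finishes hour 9); model training (finishes hour 19). That puts its earliest start at hour 23; it finishes at 23 + 3 = hour 26.
Every task is finished by hour 26, which is no later than the deadline of 29, so the schedule is feasible.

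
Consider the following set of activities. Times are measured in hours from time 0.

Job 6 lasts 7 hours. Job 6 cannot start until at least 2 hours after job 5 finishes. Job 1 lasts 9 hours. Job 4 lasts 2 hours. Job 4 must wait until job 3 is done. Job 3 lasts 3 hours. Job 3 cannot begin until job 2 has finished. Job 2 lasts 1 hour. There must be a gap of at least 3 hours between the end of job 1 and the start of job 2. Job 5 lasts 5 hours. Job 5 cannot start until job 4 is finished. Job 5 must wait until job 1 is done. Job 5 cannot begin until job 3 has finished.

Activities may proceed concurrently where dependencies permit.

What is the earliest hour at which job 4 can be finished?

Job 1 has no prerequisites, so it starts at hour 0 and finishes at hour 9.
Job 2 cannot begin until job 1 (finishes hour 9, plus 3-hour gap → hour 12). It runs from hour 12 to 12 + 1 = hour 13.
Job 3 cannot begin until job 2 (finishes hour 13). It runs from hour 13 to 13 + 3 = hour 16.
Job 4 cannot begin until job 3 (finishes hour 16). It runs from hour 16 to 16 + 2 = hour 18.

18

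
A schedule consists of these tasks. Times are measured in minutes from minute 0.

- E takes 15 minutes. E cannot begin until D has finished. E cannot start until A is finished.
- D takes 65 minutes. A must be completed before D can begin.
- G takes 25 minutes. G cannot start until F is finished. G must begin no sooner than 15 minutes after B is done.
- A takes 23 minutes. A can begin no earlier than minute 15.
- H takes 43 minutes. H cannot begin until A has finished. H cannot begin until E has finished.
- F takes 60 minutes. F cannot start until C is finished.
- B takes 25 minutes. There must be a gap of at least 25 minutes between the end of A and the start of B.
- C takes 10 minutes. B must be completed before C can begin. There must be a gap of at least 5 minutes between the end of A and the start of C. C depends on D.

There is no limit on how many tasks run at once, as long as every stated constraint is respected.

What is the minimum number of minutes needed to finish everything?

198

After its own release at minute 15, A can start at minute 15 and finishes at minute 38.
D waits on A (finishes minute 38), so it starts at minute 38 and finishes at 38 + 65 = minute 103.
E needs all of D (finishes minute 103); A (finishes minute 38). That puts its earliest start at minute 103; it finishes at 103 + 15 = minute 118.
For H: A (finishes minute 38); E (finishes minute 118). Taking the maximum gives a start of minute 118, and it finishes at 118 + 43 = minute 161.
B waits on A (finishes minute 38, plus 25-minute gap → minute 63), so it starts at minute 63 and finishes at 63 + 25 = minute 88.
C needs all of B (finishes minute 88); A (finishes minute 38, plus 5-minute gap → minute 43); D (finishes minute 103). That puts its earliest start at minute 103; it finishes at 103 + 10 = minute 113.
After C (finishes minute 113), F can start at minute 113 and finishes at minute 173.
G has to wait for F (finishes minute 173); B (finishes minute 88, plus 15-minute gap → minute 103). The latest of these is minute 173, so G runs minute 173 to 173 + 25 = minute 198.
All tasks are finished once the last one completes. Finish times: A at 38, B at 88, C at 113, D at 103, E at 118, F at 173, G at 198, H at 161. The latest is minute 198.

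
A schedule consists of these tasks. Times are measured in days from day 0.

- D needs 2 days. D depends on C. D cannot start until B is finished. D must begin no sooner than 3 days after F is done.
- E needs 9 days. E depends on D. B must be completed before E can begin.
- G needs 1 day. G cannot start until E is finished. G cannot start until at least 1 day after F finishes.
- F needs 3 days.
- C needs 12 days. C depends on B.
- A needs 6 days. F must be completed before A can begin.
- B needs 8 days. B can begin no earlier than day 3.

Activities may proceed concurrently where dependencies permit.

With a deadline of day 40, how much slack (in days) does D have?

5

Nothing blocks F, so it runs from day 0 to day 3.
B waits on its own release at day 3, so it starts at day 3 and finishes at 3 + 8 = day 11.
C waits on B (finishes day 11), so it starts at day 11 and finishes at 11 + 12 = day 23.
D cannot start until C (finishes day 23); B (finishes day 11); F (finishes day 3, plus 3-day gap → day 6). The controlling bound is day 23, so D finishes at 23 + 2 = day 25.

Working backward from the deadline:
G must finish by day 40; it takes 1 day, so it must start by 40 − 1 = day 39.
E must finish before G (must start by day 39). With a 9-day duration, E must start by 39 − 9 = day 30.
D has to be done before E (must start by day 30). That means finishing by day 30, i.e. starting by 30 − 2 = day 28.
So D can start as early as day 23 and as late as day 28, giving 28 − 23 = 5 days of slack.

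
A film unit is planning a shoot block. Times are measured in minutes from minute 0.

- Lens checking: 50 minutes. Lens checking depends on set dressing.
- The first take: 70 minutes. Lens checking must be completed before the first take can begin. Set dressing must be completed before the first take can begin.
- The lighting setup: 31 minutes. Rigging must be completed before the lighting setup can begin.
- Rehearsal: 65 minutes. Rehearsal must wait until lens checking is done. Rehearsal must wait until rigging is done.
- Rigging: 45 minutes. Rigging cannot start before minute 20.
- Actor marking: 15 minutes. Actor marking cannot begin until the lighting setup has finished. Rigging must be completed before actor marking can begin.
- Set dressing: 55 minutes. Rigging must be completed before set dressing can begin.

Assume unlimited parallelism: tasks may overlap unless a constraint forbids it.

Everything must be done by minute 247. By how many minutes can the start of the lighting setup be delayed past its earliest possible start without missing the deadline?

136

Rigging cannot begin until its own release at minute 20. It runs from minute 20 to 20 + 45 = minute 65.
The lighting setup cannot begin until rigging (finishes minute 65). It runs from minute 65 to 65 + 31 = minute 96.

Working backward from the deadline:
To finish by minute 247, actor marking (duration 15) must start no later than minute 232.
Since actor marking (must start by minute 232) depends on it, the lighting setup must finish by minute 232. Backing off its 31-minute duration gives a latest start of minute 201.
So the lighting setup can start as early as minute 65 and as late as minute 201, giving 201 − 65 = 136 minutes of slack.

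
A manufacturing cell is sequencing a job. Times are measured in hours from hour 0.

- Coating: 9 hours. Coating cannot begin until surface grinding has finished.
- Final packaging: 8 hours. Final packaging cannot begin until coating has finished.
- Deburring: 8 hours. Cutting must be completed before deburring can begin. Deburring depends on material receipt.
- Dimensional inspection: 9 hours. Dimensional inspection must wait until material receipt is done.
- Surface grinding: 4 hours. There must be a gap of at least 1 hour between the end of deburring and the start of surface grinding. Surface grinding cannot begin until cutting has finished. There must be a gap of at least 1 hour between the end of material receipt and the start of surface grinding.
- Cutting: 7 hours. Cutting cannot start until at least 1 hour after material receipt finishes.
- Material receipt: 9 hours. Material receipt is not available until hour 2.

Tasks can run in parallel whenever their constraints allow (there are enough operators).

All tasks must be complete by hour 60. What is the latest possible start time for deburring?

Nothing follows final packaging; the deadline of hour 60 is its only limit. It must start by 60 − 8 = hour 52.
Coating feeds into final packaging (must start by hour 52); so coating must finish by hour 52 and therefore start by hour 43.
Surface grinding must finish before coating (must start by hour 43). With a 4-hour duration, surface grinding must start by 43 − 4 = hour 39.
Deburring feeds into surface grinding (must start by hour 39, minus 1-hour gap → hour 38); so deburring must finish by hour 38 and therefore start by hour 30.

30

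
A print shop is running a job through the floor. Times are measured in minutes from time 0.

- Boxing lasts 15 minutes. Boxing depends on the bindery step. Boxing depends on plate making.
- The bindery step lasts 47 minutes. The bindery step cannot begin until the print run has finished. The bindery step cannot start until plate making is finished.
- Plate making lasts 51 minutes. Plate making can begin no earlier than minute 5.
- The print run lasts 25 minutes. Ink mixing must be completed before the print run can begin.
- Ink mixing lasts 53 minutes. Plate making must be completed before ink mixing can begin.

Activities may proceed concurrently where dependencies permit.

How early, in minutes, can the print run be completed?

Plate making cannot begin until its own release at minute 5. It runs from minute 5 to 5 + 51 = minute 56.
After plate making (finishes minute 56), ink mixing can start at minute 56 and finishes at minute 109.
After ink mixing (finishes minute 109), the print run can start at minute 109 and finishes at minute 134.

134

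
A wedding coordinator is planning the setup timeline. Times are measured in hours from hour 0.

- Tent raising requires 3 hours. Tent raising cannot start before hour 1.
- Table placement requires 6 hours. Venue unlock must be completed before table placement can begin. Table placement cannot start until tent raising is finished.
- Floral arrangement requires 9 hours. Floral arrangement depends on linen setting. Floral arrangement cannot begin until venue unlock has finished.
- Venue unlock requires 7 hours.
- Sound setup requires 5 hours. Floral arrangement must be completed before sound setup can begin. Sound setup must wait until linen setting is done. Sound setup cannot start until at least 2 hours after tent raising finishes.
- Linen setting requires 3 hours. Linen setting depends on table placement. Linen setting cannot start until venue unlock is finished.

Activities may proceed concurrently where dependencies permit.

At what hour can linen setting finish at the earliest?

After its own release at hour 1, tent raising can start at hour 1 and finishes at hour 4.
Nothing blocks venue unlock, so it runs from hour 0 to hour 7.
For table placement: venue unlock (finishes hour 7); tent raising (finishes hour 4). Taking the maximum gives a start of hour 7, and it finishes at 7 + 6 = hour 13.
For linen setting: table placement (finishes hour 13); venue unlock (finishes hour 7). Taking the maximum gives a start of hour 13, and it finishes at 13 + 3 = hour 16.

16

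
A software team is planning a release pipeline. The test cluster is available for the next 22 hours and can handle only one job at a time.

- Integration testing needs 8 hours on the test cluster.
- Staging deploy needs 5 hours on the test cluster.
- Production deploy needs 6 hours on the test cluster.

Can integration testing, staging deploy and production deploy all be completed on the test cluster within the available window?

Yes

Running back to back, the jobs need 8 + 5 + 6 = 19 hours on the test cluster.
Since 19 ≤ 22, they fit within the window.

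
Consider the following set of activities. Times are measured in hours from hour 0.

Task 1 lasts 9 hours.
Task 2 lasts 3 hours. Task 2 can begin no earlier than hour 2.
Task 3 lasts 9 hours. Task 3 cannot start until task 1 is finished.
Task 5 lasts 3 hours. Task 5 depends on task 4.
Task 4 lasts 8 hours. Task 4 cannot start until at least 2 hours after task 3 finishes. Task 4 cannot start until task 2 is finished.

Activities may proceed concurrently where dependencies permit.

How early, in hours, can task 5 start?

Task 2 waits on its own release at hour 2, so it starts at hour 2 and finishes at 2 + 3 = hour 5.
Task 1 can start immediately at hour 0; it finishes at hour 9.
Task 3 waits on task 1 (finishes hour 9), so it starts at hour 9 and finishes at 9 + 9 = hour 18.
Task 4 cannot start until task 3 (finishes hour 18, plus 2-hour gap → hour 20); task 2 (finishes hour 5). The controlling bound is hour 20, so task 4 finishes at 20 + 8 = hour 28.
Task 5 waits on task 4 (finishes hour 28), so the earliest it can start is hour 28.

28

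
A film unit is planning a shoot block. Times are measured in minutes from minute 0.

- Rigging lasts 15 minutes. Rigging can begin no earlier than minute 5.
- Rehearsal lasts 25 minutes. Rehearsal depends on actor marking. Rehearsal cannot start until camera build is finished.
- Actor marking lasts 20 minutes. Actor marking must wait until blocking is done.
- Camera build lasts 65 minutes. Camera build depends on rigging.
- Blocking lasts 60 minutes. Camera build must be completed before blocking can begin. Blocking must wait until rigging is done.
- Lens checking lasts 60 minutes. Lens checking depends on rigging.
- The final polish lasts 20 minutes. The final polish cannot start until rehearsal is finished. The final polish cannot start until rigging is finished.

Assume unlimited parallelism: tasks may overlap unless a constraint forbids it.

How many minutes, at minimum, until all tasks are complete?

Rigging cannot begin until its own release at minute 5. It runs from minute 5 to 5 + 15 = minute 20.
After rigging (finishes minute 20), lens checking can start at minute 20 and finishes at minute 80.
After rigging (finishes minute 20), camera build can start at minute 20 and finishes at minute 85.
Blocking cannot start until camera build (finishes minute 85); rigging (finishes minute 20). The controlling bound is minute 85, so blocking finishes at 85 + 60 = minute 145.
Actor marking cannot begin until blocking (finishes minute 145). It runs from minute 145 to 145 + 20 = minute 165.
Rehearsal has to wait for actor marking (finishes minute 165); camera build (finishes minute 85). The latest of these is minute 165, so rehearsal runs minute 165 to 165 + 25 = minute 190.
For the final polish: rehearsal (finishes minute 190); rigging (finishes minute 20). Taking the maximum gives a start of minute 190, and it finishes at 190 + 20 = minute 210.
All tasks are finished once the last one completes. Finish times: Rigging at 20, Camera build at 85, Lens checking at 80, Blocking at 145, Actor marking at 165, Rehearsal at 190, The final polish at 210. The latest is minute 210.

210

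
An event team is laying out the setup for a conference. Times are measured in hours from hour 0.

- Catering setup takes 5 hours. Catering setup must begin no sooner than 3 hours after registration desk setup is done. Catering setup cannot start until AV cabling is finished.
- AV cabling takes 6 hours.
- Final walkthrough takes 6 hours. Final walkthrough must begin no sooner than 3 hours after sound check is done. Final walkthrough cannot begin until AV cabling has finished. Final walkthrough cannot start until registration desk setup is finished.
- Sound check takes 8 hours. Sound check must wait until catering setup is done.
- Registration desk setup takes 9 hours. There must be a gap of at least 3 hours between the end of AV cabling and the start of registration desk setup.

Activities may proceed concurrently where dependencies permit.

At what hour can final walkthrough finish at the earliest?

Nothing blocks AV cabling, so it runs from hour 0 to hour 6.
Registration desk setup cannot begin until AV cabling (finishes hour 6, plus 3-hour gap → hour 9). It runs from hour 9 to 9 + 9 = hour 18.
Catering setup has to wait for registration desk setup (finishes hour 18, plus 3-hour gap → hour 21); AV cabling (finishes hour 6). The latest of these is hour 21, so catering setup runs hour 21 to 21 + 5 = hour 26.
After catering setup (finishes hour 26), sound check can start at hour 26 and finishes at hour 34.
Final walkthrough has to wait for sound check (finishes hour 34, plus 3-hour gap → hour 37); AV cabling (finishes hour 6); registration desk setup (finishes hour 18). The latest of these is hour 37, so final walkthrough runs hour 37 to 37 + 6 = hour 43.

43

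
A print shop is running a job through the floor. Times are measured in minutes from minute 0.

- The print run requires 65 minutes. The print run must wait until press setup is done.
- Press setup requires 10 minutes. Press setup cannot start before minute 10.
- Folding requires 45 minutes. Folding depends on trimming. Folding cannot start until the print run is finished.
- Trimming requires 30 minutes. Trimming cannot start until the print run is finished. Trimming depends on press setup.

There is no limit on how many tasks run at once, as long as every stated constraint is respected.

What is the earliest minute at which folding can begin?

Press setup cannot begin until its own release at minute 10. It runs from minute 10 to 10 + 10 = minute 20.
After press setup (finishes minute 20), the print run can start at minute 20 and finishes at minute 85.
For trimming: the print run (finishes minute 85); press setup (finishes minute 20). Taking the maximum gives a start of minute 85, and it finishes at 85 + 30 = minute 115.
Folding waits on trimming (finishes minute 115); the print run (finishes minute 85). The latest of these is minute 115, which is the earliest folding can start.

115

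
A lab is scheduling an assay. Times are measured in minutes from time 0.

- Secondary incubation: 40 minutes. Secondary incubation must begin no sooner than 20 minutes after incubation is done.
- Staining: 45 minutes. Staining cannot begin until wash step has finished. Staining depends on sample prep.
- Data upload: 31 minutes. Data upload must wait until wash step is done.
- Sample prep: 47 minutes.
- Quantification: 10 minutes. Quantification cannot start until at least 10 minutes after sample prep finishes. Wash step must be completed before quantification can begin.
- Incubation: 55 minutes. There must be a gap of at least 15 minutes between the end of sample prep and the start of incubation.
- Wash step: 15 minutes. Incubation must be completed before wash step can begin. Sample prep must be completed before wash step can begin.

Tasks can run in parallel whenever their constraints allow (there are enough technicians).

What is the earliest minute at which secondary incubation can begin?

137

Sample prep can start immediately at minute 0; it finishes at minute 47.
Incubation waits on sample prep (finishes minute 47, plus 15-minute gap → minute 62), so it starts at minute 62 and finishes at 62 + 55 = minute 117.
Secondary incubation waits on incubation (finishes minute 117, plus 20-minute gap → minute 137), so the earliest it can start is minute 137.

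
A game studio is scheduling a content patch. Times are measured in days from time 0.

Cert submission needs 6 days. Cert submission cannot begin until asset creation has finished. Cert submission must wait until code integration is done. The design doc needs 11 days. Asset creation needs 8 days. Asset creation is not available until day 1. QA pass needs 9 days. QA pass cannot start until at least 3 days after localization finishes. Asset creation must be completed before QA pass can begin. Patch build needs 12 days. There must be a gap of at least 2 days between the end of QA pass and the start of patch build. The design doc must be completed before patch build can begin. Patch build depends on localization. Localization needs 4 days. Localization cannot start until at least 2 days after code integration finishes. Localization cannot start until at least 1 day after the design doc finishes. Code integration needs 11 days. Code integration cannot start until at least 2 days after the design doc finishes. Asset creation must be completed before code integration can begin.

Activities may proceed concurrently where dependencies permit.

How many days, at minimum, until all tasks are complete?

56

Asset creation waits on its own release at day 1, so it starts at day 1 and finishes at 1 + 8 = day 9.
The design doc can start immediately at day 0; it finishes at day 11.
Code integration has to wait for the design doc (finishes day 11, plus 2-day gap → day 13); asset creation (finishes day 9). The latest of these is day 13, so code integration runs day 13 to 13 + 11 = day 24.
Cert submission has to wait for asset creation (finishes day 9); code integration (finishes day 24). The latest of these is day 24, so cert submission runs day 24 to 24 + 6 = day 30.
Localization has to wait for code integration (finishes day 24, plus 2-day gap → day 26); the design doc (finishes day 11, plus 1-day gap → day 12). The latest of these is day 26, so localization runs day 26 to 26 + 4 = day 30.
For QA pass: localization (finishes day 30, plus 3-day gap → day 33); asset creation (finishes day 9). Taking the maximum gives a start of day 33, and it finishes at 33 + 9 = day 42.
Patch build has to wait for QA pass (finishes day 42, plus 2-day gap → day 44); the design doc (finishes day 11); localization (finishes day 30). The latest of these is day 44, so patch build runs day 44 to 44 + 12 = day 56.
All tasks are finished once the last one completes. Finish times: The design doc at 11, Asset creation at 9, Code integration at 24, Localization at 30, QA pass at 42, Cert submission at 30, Patch build at 56. The latest is day 56.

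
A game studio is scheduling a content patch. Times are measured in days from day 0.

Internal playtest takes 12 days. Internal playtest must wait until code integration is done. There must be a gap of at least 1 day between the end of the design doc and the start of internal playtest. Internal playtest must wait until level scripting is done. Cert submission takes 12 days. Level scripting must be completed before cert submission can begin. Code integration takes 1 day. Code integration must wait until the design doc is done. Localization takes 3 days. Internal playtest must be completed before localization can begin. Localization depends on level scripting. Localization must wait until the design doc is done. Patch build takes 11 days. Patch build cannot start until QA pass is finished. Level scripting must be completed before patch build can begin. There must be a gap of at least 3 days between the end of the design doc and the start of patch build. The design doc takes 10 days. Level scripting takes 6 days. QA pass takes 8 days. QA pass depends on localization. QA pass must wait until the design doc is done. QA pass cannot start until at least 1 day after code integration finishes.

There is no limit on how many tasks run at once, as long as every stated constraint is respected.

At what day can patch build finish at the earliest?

45

Level scripting can start immediately at day 0; it finishes at day 6.
The design doc can start immediately at day 0; it finishes at day 10.
Code integration waits on the design doc (finishes day 10), so it starts at day 10 and finishes at 10 + 1 = day 11.
Internal playtest cannot start until code integration (finishes day 11); the design doc (finishes day 10, plus 1-day gap → day 11); level scripting (finishes day 6). The controlling bound is day 11, so internal playtest finishes at 11 + 12 = day 23.
Localization cannot start until internal playtest (finishes day 23); level scripting (finishes day 6); the design doc (finishes day 10). The controlling bound is day 23, so localization finishes at 23 + 3 = day 26.
QA pass has to wait for localization (finishes day 26); the design doc (finishes day 10); code integration (finishes day 11, plus 1-day gap → day 12). The latest of these is day 26, so QA pass runs day 26 to 26 + 8 = day 34.
Patch build needs all of QA pass (finishes day 34); level scripting (finishes day 6); the design doc (finishes day 10, plus 3-day gap → day 13). That puts its earliest start at day 34; it finishes at 34 + 11 = day 45.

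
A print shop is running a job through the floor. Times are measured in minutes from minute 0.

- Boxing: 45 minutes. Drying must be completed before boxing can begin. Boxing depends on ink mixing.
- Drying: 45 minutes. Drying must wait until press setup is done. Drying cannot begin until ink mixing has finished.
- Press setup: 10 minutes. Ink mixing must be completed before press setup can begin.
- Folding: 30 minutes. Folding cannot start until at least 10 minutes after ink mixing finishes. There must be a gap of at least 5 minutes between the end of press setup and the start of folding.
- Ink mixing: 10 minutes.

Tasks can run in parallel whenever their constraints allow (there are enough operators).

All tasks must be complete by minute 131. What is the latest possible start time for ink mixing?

21

To finish by minute 131, boxing (duration 45) must start no later than minute 86.
Drying has to be done before boxing (must start by minute 86). That means finishing by minute 86, i.e. starting by 86 − 45 = minute 41.
Folding must finish by minute 131; it takes 30 minutes, so it must start by 131 − 30 = minute 101.
Press setup must finish in time for drying (must start by minute 41); folding (must start by minute 101, minus 5-minute gap → minute 96). The tightest is minute 41, so press setup must start by 41 − 10 = minute 31.
Ink mixing feeds press setup (must start by minute 31); drying (must start by minute 41); folding (must start by minute 101, minus 10-minute gap → minute 91); boxing (must start by minute 86). Taking the minimum, ink mixing must finish by minute 31 and start by 31 − 10 = minute 21.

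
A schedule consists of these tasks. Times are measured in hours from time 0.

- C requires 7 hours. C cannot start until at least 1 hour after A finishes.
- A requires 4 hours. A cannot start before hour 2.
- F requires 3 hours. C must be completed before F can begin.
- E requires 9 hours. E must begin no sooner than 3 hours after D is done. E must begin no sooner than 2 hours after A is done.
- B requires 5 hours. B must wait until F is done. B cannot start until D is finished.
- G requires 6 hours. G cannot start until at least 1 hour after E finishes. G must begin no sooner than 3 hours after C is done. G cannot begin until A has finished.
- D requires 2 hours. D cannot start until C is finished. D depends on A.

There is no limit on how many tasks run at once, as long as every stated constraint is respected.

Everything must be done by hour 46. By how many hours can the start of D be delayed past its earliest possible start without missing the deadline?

11

A cannot begin until its own release at hour 2. It runs from hour 2 to 2 + 4 = hour 6.
C cannot begin until A (finishes hour 6, plus 1-hour gap → hour 7). It runs from hour 7 to 7 + 7 = hour 14.
D has to wait for C (finishes hour 14); A (finishes hour 6). The latest of these is hour 14, so D runs hour 14 to 14 + 2 = hour 16.

Working backward from the deadline:
B must finish by hour 46; it takes 5 hours, so it must start by 46 − 5 = hour 41.
G must finish by hour 46; it takes 6 hours, so it must start by 46 − 6 = hour 40.
E has to be done before G (must start by hour 40, minus 1-hour gap → hour 39). That means finishing by hour 39, i.e. starting by 39 − 9 = hour 30.
D feeds B (must start by hour 41); E (must start by hour 30, minus 3-hour gap → hour 27). Taking the minimum, D must finish by hour 27 and start by 27 − 2 = hour 25.
So D can start as early as hour 14 and as late as hour 25, giving 25 − 14 = 11 hours of slack.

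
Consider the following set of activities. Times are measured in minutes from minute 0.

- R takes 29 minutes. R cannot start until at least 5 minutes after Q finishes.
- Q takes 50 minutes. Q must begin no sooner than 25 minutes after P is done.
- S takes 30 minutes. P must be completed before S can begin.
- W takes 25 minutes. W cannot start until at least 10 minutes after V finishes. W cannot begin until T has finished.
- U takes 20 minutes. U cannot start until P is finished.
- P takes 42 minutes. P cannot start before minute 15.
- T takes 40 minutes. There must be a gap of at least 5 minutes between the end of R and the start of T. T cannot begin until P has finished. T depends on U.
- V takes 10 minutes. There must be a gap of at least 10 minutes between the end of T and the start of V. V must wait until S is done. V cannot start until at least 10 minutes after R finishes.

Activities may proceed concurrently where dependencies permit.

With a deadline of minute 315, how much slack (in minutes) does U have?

143

P waits on its own release at minute 15, so it starts at minute 15 and finishes at 15 + 42 = minute 57.
U cannot begin until P (finishes minute 57). It runs from minute 57 to 57 + 20 = minute 77.

Working backward from the deadline:
Nothing follows W; the deadline of minute 315 is its only limit. It must start by 315 − 25 = minute 290.
V has to be done before W (must start by minute 290, minus 10-minute gap → minute 280). That means finishing by minute 280, i.e. starting by 280 − 10 = minute 270.
T must finish in time for V (must start by minute 270, minus 10-minute gap → minute 260); W (must start by minute 290). The tightest is minute 260, so T must start by 260 − 40 = minute 220.
Since T (must start by minute 220) depends on it, U must finish by minute 220. Backing off its 20-minute duration gives a latest start of minute 200.
So U can start as early as minute 57 and as late as minute 200, giving 200 − 57 = 143 minutes of slack.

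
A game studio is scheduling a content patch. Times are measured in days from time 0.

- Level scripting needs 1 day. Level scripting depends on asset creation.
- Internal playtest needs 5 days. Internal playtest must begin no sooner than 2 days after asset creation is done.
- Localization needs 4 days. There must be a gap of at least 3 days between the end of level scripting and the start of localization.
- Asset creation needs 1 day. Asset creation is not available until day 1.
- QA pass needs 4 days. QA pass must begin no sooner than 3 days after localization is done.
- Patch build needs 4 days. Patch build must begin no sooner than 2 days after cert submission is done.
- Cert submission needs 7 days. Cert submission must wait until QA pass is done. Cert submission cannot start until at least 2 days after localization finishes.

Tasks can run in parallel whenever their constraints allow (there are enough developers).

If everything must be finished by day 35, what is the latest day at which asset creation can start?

Nothing follows patch build; the deadline of day 35 is its only limit. It must start by 35 − 4 = day 31.
Since patch build (must start by day 31, minus 2-day gap → day 29) depends on it, cert submission must finish by day 29. Backing off its 7-day duration gives a latest start of day 22.
QA pass must finish before cert submission (must start by day 22). With a 4-day duration, QA pass must start by 22 − 4 = day 18.
For localization: QA pass (must start by day 18, minus 3-day gap → day 15); cert submission (must start by day 22, minus 2-day gap → day 20). The most restrictive is day 15; with a 4-day duration, localization must start by day 11.
Level scripting has to be done before localization (must start by day 11, minus 3-day gap → day 8). That means finishing by day 8, i.e. starting by 8 − 1 = day 7.
To finish by day 35, internal playtest (duration 5) must start no later than day 30.
Asset creation must finish in time for level scripting (must start by day 7); internal playtest (must start by day 30, minus 2-day gap → day 28). The tightest is day 7, so asset creation must start by 7 − 1 = day 6.

6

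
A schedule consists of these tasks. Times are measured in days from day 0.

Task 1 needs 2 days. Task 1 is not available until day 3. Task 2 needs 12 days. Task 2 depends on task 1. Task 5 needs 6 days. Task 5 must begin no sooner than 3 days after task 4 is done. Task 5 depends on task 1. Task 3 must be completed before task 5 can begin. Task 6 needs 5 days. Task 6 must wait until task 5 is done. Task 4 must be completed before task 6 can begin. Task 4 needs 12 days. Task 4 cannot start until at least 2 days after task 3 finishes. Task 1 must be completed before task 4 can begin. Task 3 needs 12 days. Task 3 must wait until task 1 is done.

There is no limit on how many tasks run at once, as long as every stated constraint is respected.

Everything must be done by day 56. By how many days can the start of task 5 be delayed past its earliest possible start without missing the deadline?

Task 1 waits on its own release at day 3, so it starts at day 3 and finishes at 3 + 2 = day 5.
After task 1 (finishes day 5), task 3 can start at day 5 and finishes at day 17.
Task 4 cannot start until task 3 (finishes day 17, plus 2-day gap → day 19); task 1 (finishes day 5). The controlling bound is day 19, so task 4 finishes at 19 + 12 = day 31.
Task 5 has to wait for task 4 (finishes day 31, plus 3-day gap → day 34); task 1 (finishes day 5); task 3 (finishes day 17). The latest of these is day 34, so task 5 runs day 34 to 34 + 6 = day 40.

Working backward from the deadline:
Task 6 must finish by day 56; it takes 5 days, so it must start by 56 − 5 = day 51.
Since task 6 (must start by day 51) depends on it, task 5 must finish by day 51. Backing off its 6-day duration gives a latest start of day 45.
So task 5 can start as early as day 34 and as late as day 45, giving 45 − 34 = 11 days of slack.

11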